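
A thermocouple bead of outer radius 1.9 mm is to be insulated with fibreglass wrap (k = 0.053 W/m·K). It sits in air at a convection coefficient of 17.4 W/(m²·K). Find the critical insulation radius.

For a sphere r_cr = 2k/h = 2×0.053/17.4
r_cr = 6.09 mm; since the bare radius (1.9 mm) is below r_cr, adding a thin layer of insulation will *increase* heat loss.

r_cr ≈ 6.09 mm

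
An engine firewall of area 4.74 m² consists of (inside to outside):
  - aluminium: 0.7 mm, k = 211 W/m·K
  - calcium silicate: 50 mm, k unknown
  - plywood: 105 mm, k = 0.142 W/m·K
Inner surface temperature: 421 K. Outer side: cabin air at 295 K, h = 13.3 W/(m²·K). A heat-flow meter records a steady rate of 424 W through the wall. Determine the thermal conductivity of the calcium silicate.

Using the resistance-network approach (series):
R_aluminium = L/(kA) = 0.0007/(211×4.74) = 6.999×10^-7 K/W
R_plywood = L/(kA) = 0.105/(0.142×4.74) = 0.156 K/W
R_outer film = 1/(h_o·A) = 1/(13.3×4.74) = 0.01586 K/W
Sum of known resistances R_other = 0.1719 K/W
Total R = ΔT/Q = 126/424 = 0.2972 K/W
R_calcium silicate = R_total − R_other = 0.1253 K/W
k = L/(R·A) = 0.05/(0.1253×4.74)

k ≈ 0.0842 W/(m·K)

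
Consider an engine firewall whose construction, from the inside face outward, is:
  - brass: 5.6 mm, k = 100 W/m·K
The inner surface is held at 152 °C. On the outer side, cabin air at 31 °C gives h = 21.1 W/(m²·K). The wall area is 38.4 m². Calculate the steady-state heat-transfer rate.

Q ≈ 97900 W

Model the wall as resistances in series:
R_brass = L/(kA) = 0.0056/(100×38.4) = 1.458×10^-6 K/W
R_outer film = 1/(h_o·A) = 1/(21.1×38.4) = 0.001234 K/W
R_total = 0.001236 K/W
Q = ΔT / R_total = 121 / 0.001236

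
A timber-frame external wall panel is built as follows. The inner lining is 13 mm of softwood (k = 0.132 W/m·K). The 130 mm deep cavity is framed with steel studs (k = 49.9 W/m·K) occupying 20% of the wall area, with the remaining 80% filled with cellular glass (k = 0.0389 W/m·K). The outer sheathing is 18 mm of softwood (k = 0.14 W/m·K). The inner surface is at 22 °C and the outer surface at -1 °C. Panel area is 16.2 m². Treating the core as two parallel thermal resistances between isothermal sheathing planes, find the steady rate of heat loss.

Sheathing layers in series; stud and cavity paths in parallel between them.
R_inner = 0.013/(0.132×16.2) = 0.006079 K/W
R_stud  = 0.13/(49.9×0.2×16.2) = 8.041×10^-4 K/W
R_cav   = 0.13/(0.0389×0.8×16.2) = 0.2579 K/W
1/R_core = 1/R_stud + 1/R_cav → R_core = 8.016×10^-4 K/W
R_outer = 0.018/(0.14×16.2) = 0.007937 K/W
R_total = 0.01482 K/W
Q = ΔT/R_total = 23/0.01482

Q ≈ 1550 W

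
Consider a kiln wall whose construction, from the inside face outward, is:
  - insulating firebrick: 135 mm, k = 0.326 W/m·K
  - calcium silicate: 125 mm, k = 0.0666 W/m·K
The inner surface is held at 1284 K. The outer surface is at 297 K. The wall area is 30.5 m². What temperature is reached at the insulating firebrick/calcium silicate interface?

Treating each layer as a thermal resistance in series:
R_insulating firebrick = L/(kA) = 0.135/(0.326×30.5) = 0.01358 K/W
R_calcium silicate = L/(kA) = 0.125/(0.0666×30.5) = 0.06154 K/W
R_total = 0.07511 K/W;  Q = ΔT/R_total = 987/0.07511 = 13140 W
T_interface = T_inner − Q·ΣR(inner→interface) = 1284 − 13100×0.01358

T ≈ 1110 K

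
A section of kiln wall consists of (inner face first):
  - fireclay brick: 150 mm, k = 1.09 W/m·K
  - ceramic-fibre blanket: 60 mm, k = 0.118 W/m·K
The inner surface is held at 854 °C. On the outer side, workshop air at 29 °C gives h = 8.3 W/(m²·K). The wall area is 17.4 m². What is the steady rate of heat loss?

Model the wall as resistances in series:
R_fireclay brick = L/(kA) = 0.15/(1.09×17.4) = 0.007909 K/W
R_ceramic-fibre blanket = L/(kA) = 0.06/(0.118×17.4) = 0.02922 K/W
R_outer film = 1/(h_o·A) = 1/(8.3×17.4) = 0.006924 K/W
R_total = 0.04406 K/W
Q = ΔT / R_total = 825 / 0.04406

Q ≈ 18700 W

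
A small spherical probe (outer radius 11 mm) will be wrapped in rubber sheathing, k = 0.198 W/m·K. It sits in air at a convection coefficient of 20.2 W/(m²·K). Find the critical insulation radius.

For a sphere r_cr = 2k/h = 2×0.198/20.2
r_cr = 19.6 mm; since the bare radius (11 mm) is below r_cr, adding a thin layer of insulation will *increase* heat loss.

r_cr ≈ 19.6 mm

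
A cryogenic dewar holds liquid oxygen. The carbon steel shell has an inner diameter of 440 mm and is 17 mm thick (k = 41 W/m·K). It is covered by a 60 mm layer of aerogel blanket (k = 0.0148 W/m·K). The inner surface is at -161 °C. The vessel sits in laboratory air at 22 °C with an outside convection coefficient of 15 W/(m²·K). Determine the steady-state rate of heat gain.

For a spherical shell R = (1/r₁ − 1/r₂)/(4πk); film R = 1/(h·4πr²). In series:
R_carbon steel shell = (1/0.22 − 1/0.237)/(4π×41) = 6.328×10^-4 K/W
R_aerogel blanket = (1/0.237 − 1/0.297)/(4π×0.0148) = 4.583 K/W
R_outer film = 1/(h·4πr_o²) = 1/(15×4π×0.297²) = 0.06014 K/W
R_total = 4.644 K/W
Q = ΔT/R_total = 183/4.644

Q ≈ 39.4 W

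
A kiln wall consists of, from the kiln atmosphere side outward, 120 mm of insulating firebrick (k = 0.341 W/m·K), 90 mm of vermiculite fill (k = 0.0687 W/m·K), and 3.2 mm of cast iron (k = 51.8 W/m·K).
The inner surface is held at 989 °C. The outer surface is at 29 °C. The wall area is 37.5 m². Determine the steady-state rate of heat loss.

Q ≈ 21700 W

Using the resistance-network approach (series):
R_insulating firebrick = L/(kA) = 0.12/(0.341×37.5) = 0.009384 K/W
R_vermiculite fill = L/(kA) = 0.09/(0.0687×37.5) = 0.03493 K/W
R_cast iron = L/(kA) = 0.0032/(51.8×37.5) = 1.647×10^-6 K/W
R_total = 0.04432 K/W
Q = ΔT / R_total = 960 / 0.04432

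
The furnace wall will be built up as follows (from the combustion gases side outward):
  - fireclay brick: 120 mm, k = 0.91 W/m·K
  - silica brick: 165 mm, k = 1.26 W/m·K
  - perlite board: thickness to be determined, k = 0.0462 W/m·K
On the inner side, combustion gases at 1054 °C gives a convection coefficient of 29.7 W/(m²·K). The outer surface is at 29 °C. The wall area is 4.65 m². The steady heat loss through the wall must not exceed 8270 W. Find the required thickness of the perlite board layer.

Model the wall as resistances in series:
R_inner film = 1/(h_i·A) = 1/(29.7×4.65) = 0.007241 K/W
R_fireclay brick = L/(kA) = 0.12/(0.91×4.65) = 0.02836 K/W
R_silica brick = L/(kA) = 0.165/(1.26×4.65) = 0.02816 K/W
Sum of the known resistances R_other = 0.06376 K/W
Required total resistance R_tot = ΔT/Q_allow = 1025/8270 = 0.1239 K/W
R_perlite board = R_tot − R_other = 0.06018 K/W
L = R·k·A = 0.06018×0.0462×4.65

L ≈ 12.9 mm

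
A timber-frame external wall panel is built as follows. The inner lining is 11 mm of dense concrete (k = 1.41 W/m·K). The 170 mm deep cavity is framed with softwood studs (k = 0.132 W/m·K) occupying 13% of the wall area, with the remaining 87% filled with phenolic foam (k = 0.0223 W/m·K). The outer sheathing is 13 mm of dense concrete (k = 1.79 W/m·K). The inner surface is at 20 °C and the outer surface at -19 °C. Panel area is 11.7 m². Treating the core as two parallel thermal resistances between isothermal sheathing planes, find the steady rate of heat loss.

Q ≈ 97.8 W

Sheathing layers in series; stud and cavity paths in parallel between them.
R_inner = 0.011/(1.41×11.7) = 6.668×10^-4 K/W
R_stud  = 0.17/(0.132×0.13×11.7) = 0.8467 K/W
R_cav   = 0.17/(0.0223×0.87×11.7) = 0.7489 K/W
1/R_core = 1/R_stud + 1/R_cav → R_core = 0.3974 K/W
R_outer = 0.013/(1.79×11.7) = 6.207×10^-4 K/W
R_total = 0.3987 K/W
Q = ΔT/R_total = 39/0.3987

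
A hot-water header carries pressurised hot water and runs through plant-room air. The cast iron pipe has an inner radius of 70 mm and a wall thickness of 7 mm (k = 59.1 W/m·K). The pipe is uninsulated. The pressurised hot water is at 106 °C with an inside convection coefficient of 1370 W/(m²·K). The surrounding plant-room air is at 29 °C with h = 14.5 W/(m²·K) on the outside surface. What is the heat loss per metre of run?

q′ ≈ 533 W/m

Cylindrical conduction, so R = ln(r₂/r₁)/(2πkL) per layer, in series:
R_inner film = 1/(h_i·2πr₁L) = 1/(1370×2π×0.07×1) = 0.00166 K/W
R_cast iron pipe wall = ln(77/70)/(2π×59.1×1) = 2.567×10^-4 K/W
R_outer film = 1/(h_o·2πr_oL) = 1/(14.5×2π×0.077×1) = 0.1425 K/W
R_total = 0.1445 K/W
Q = ΔT/R_total = 77/0.1445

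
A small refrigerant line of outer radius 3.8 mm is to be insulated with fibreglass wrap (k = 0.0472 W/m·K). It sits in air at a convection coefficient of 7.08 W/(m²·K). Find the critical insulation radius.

For a cylinder r_cr = k/h = 0.0472/7.08
r_cr = 6.67 mm; since the bare radius (3.8 mm) is below r_cr, adding a thin layer of insulation will *increase* heat loss.

r_cr ≈ 6.67 mm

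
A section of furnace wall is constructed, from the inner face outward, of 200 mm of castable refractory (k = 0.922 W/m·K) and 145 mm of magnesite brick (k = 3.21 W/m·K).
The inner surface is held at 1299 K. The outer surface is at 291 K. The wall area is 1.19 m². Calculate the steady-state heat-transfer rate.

Thermal resistances in series:
R_castable refractory = L/(kA) = 0.2/(0.922×1.19) = 0.1823 K/W
R_magnesite brick = L/(kA) = 0.145/(3.21×1.19) = 0.03796 K/W
R_total = 0.2202 K/W
Q = ΔT / R_total = 1008 / 0.2202

Q ≈ 4580 W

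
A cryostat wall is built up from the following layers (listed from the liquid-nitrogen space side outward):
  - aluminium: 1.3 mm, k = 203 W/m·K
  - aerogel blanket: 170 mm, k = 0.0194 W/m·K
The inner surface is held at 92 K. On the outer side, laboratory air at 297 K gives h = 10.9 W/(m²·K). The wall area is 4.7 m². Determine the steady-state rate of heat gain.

Series thermal resistances:
R_aluminium = L/(kA) = 0.0013/(203×4.7) = 1.363×10^-6 K/W
R_aerogel blanket = L/(kA) = 0.17/(0.0194×4.7) = 1.864 K/W
R_outer film = 1/(h_o·A) = 1/(10.9×4.7) = 0.01952 K/W
R_total = 1.884 K/W
Q = ΔT / R_total = 205 / 1.884

Q ≈ 109 W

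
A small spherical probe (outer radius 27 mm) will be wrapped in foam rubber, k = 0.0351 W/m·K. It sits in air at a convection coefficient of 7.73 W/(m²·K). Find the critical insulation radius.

r_cr ≈ 9.08 mm

For a sphere r_cr = 2k/h = 2×0.0351/7.73
r_cr = 9.08 mm; since the bare radius (27 mm) is above r_cr, any added insulation will reduce heat loss.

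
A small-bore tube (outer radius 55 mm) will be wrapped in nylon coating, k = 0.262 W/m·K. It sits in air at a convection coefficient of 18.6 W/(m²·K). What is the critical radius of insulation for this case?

r_cr ≈ 14.1 mm

For a cylinder r_cr = k/h = 0.262/18.6
r_cr = 14.1 mm; since the bare radius (55 mm) is above r_cr, any added insulation will reduce heat loss.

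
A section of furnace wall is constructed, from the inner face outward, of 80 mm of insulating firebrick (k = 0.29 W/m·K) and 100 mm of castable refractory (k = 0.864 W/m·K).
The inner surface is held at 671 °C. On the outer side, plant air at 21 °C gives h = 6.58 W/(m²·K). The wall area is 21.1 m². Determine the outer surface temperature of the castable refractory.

Using the resistance-network approach (series):
R_insulating firebrick = L/(kA) = 0.08/(0.29×21.1) = 0.01307 K/W
R_castable refractory = L/(kA) = 0.1/(0.864×21.1) = 0.005485 K/W
R_outer film = 1/(h_o·A) = 1/(6.58×21.1) = 0.007203 K/W
R_total = 0.02576 K/W;  Q = ΔT/R_total = 650/0.02576 = 25230 W
T_interface = T_inner − Q·ΣR(inner→interface) = 671 − 25200×0.01856

T ≈ 203 °C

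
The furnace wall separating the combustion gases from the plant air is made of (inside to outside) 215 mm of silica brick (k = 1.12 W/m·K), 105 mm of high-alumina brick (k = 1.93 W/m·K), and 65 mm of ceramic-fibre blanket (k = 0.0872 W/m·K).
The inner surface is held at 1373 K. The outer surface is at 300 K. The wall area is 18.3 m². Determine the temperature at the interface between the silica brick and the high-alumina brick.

Series thermal resistances:
R_silica brick = L/(kA) = 0.215/(1.12×18.3) = 0.01049 K/W
R_high-alumina brick = L/(kA) = 0.105/(1.93×18.3) = 0.002973 K/W
R_ceramic-fibre blanket = L/(kA) = 0.065/(0.0872×18.3) = 0.04073 K/W
R_total = 0.0542 K/W;  Q = ΔT/R_total = 1073/0.0542 = 19800 W
T_interface = T_inner − Q·ΣR(inner→interface) = 1373 − 19800×0.01049

T ≈ 1170 K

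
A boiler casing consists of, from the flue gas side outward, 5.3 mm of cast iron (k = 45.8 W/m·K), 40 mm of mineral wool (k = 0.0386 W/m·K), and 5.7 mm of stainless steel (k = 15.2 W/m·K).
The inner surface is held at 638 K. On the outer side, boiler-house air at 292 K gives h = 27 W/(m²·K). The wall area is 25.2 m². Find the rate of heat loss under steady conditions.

Thermal resistances in series:
R_cast iron = L/(kA) = 0.0053/(45.8×25.2) = 4.592×10^-6 K/W
R_mineral wool = L/(kA) = 0.04/(0.0386×25.2) = 0.04112 K/W
R_stainless steel = L/(kA) = 0.0057/(15.2×25.2) = 1.488×10^-5 K/W
R_outer film = 1/(h_o·A) = 1/(27×25.2) = 0.00147 K/W
R_total = 0.04261 K/W
Q = ΔT / R_total = 346 / 0.04261

Q ≈ 8120 W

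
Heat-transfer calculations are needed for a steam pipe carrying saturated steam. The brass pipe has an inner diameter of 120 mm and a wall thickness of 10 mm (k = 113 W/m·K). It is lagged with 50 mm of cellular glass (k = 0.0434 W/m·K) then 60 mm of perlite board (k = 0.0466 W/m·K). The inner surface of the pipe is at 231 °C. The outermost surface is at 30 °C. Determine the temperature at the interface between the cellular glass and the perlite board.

For a radial system each layer contributes R = ln(r_out/r_in)/(2πkL); films add R = 1/(hA).
R_brass pipe wall = ln(70/60)/(2π×113×1) = 2.171×10^-4 K/W
R_cellular glass = ln(120/70)/(2π×0.0434×1) = 1.977 K/W
R_perlite board = ln(180/120)/(2π×0.0466×1) = 1.385 K/W
R_total = 3.362 K/W
Q = ΔT/R_total = 201/3.362
Q = 59.8 W/m
T_interface = T_inner − Q·ΣR(inner→interface) = 231 − 59.8×1.977

T ≈ 113 °C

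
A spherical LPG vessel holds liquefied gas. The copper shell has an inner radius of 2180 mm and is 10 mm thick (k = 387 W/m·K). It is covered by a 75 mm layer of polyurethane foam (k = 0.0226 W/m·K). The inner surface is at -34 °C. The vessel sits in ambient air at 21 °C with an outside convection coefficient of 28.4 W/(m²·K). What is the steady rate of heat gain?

Q ≈ 1020 W

For a spherical shell R = (1/r₁ − 1/r₂)/(4πk); film R = 1/(h·4πr²). In series:
R_copper shell = (1/2.18 − 1/2.19)/(4π×387) = 4.307×10^-7 K/W
R_polyurethane foam = (1/2.19 − 1/2.265)/(4π×0.0226) = 0.05324 K/W
R_outer film = 1/(h·4πr_o²) = 1/(28.4×4π×2.265²) = 5.462×10^-4 K/W
R_total = 0.05379 K/W
Q = ΔT/R_total = 55/0.05379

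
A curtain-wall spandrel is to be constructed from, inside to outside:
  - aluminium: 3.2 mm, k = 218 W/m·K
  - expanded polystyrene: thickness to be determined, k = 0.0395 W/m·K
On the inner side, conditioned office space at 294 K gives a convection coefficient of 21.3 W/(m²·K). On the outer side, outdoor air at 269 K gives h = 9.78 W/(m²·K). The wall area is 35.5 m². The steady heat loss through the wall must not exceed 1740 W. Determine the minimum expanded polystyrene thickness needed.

L ≈ 14.3 mm

Series thermal resistances:
R_inner film = 1/(h_i·A) = 1/(21.3×35.5) = 0.001322 K/W
R_aluminium = L/(kA) = 0.0032/(218×35.5) = 4.135×10^-7 K/W
R_outer film = 1/(h_o·A) = 1/(9.78×35.5) = 0.00288 K/W
Sum of the known resistances R_other = 0.004203 K/W
Required total resistance R_tot = ΔT/Q_allow = 25/1740 = 0.01437 K/W
R_expanded polystyrene = R_tot − R_other = 0.01016 K/W
L = R·k·A = 0.01016×0.0395×35.5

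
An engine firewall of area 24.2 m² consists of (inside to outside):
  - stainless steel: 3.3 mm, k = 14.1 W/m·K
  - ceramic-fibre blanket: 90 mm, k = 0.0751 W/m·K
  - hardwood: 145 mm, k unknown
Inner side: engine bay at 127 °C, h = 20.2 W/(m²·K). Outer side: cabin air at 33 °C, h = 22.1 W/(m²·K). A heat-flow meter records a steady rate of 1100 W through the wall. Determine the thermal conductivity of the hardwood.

Model the wall as resistances in series:
R_inner film = 1/(h_i·A) = 1/(20.2×24.2) = 0.002046 K/W
R_stainless steel = L/(kA) = 0.0033/(14.1×24.2) = 9.671×10^-6 K/W
R_ceramic-fibre blanket = L/(kA) = 0.09/(0.0751×24.2) = 0.04952 K/W
R_outer film = 1/(h_o·A) = 1/(22.1×24.2) = 0.00187 K/W
Sum of known resistances R_other = 0.05345 K/W
Total R = ΔT/Q = 94/1100 = 0.08545 K/W
R_hardwood = R_total − R_other = 0.03201 K/W
k = L/(R·A) = 0.145/(0.03201×24.2)

k ≈ 0.187 W/(m·K)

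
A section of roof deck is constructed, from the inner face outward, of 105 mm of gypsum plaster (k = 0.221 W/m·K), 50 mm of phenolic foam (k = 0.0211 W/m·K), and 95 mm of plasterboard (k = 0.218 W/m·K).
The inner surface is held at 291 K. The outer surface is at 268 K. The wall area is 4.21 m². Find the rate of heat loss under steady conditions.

Treating each layer as a thermal resistance in series:
R_gypsum plaster = L/(kA) = 0.105/(0.221×4.21) = 0.1129 K/W
R_phenolic foam = L/(kA) = 0.05/(0.0211×4.21) = 0.5629 K/W
R_plasterboard = L/(kA) = 0.095/(0.218×4.21) = 0.1035 K/W
R_total = 0.7792 K/W
Q = ΔT / R_total = 23 / 0.7792

Q ≈ 29.5 W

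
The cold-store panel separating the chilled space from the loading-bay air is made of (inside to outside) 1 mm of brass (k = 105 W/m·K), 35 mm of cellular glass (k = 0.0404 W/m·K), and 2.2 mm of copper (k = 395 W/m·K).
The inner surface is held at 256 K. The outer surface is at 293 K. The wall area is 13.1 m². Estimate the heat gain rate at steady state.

Thermal resistances in series:
R_brass = L/(kA) = 0.001/(105×13.1) = 7.27×10^-7 K/W
R_cellular glass = L/(kA) = 0.035/(0.0404×13.1) = 0.06613 K/W
R_copper = L/(kA) = 0.0022/(395×13.1) = 4.252×10^-7 K/W
R_total = 0.06613 K/W
Q = ΔT / R_total = 37 / 0.06613

Q ≈ 559 W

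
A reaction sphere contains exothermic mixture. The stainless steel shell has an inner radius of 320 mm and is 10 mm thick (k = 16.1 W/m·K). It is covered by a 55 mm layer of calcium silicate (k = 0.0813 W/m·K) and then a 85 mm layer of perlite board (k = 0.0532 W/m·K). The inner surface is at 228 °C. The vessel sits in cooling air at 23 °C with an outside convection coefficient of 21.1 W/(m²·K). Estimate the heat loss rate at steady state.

For a spherical shell R = (1/r₁ − 1/r₂)/(4πk); film R = 1/(h·4πr²). In series:
R_stainless steel shell = (1/0.32 − 1/0.33)/(4π×16.1) = 4.681×10^-4 K/W
R_calcium silicate = (1/0.33 − 1/0.385)/(4π×0.0813) = 0.4237 K/W
R_perlite board = (1/0.385 − 1/0.47)/(4π×0.0532) = 0.7026 K/W
R_outer film = 1/(h·4πr_o²) = 1/(21.1×4π×0.47²) = 0.01707 K/W
R_total = 1.144 K/W
Q = ΔT/R_total = 205/1.144

Q ≈ 179 W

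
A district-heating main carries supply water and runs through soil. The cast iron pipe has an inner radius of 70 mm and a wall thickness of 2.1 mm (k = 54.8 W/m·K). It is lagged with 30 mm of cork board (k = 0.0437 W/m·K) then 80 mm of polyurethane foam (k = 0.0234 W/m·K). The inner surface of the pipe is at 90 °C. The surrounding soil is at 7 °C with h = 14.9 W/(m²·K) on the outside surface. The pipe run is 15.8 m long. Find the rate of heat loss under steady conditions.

Q ≈ 249 W

Per-layer cylindrical resistances, series-summed:
R_cast iron pipe wall = ln(72.1/70)/(2π×54.8×15.8) = 5.433×10^-6 K/W
R_cork board = ln(102.1/72.1)/(2π×0.0437×15.8) = 0.08019 K/W
R_polyurethane foam = ln(182.1/102.1)/(2π×0.0234×15.8) = 0.2491 K/W
R_outer film = 1/(h_o·2πr_oL) = 1/(14.9×2π×0.1821×15.8) = 0.003713 K/W
R_total = 0.333 K/W
Q = ΔT/R_total = 83/0.333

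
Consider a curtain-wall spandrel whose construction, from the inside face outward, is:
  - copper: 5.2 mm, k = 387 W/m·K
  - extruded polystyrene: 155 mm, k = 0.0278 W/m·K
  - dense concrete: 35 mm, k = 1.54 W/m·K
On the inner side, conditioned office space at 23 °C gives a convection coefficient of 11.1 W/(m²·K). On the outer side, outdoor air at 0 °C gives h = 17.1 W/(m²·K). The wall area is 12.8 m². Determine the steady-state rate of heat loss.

Thermal resistances in series:
R_inner film = 1/(h_i·A) = 1/(11.1×12.8) = 0.007038 K/W
R_copper = L/(kA) = 0.0052/(387×12.8) = 1.05×10^-6 K/W
R_extruded polystyrene = L/(kA) = 0.155/(0.0278×12.8) = 0.4356 K/W
R_dense concrete = L/(kA) = 0.035/(1.54×12.8) = 0.001776 K/W
R_outer film = 1/(h_o·A) = 1/(17.1×12.8) = 0.004569 K/W
R_total = 0.449 K/W
Q = ΔT / R_total = 23 / 0.449

Q ≈ 51.2 W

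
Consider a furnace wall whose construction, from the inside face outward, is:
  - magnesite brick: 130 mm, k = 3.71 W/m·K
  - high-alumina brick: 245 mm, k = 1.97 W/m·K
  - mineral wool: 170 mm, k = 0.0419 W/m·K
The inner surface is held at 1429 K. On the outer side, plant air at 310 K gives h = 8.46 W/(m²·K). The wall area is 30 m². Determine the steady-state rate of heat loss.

Series thermal resistances:
R_magnesite brick = L/(kA) = 0.13/(3.71×30) = 0.001168 K/W
R_high-alumina brick = L/(kA) = 0.245/(1.97×30) = 0.004146 K/W
R_mineral wool = L/(kA) = 0.17/(0.0419×30) = 0.1352 K/W
R_outer film = 1/(h_o·A) = 1/(8.46×30) = 0.00394 K/W
R_total = 0.1445 K/W
Q = ΔT / R_total = 1119 / 0.1445

Q ≈ 7740 W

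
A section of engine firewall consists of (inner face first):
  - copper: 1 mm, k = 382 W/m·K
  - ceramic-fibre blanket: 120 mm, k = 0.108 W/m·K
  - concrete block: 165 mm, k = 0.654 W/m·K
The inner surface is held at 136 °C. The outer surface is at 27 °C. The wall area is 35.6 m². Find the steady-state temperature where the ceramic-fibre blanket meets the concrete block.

T ≈ 47.2 °C

Using the resistance-network approach (series):
R_copper = L/(kA) = 0.001/(382×35.6) = 7.353×10^-8 K/W
R_ceramic-fibre blanket = L/(kA) = 0.12/(0.108×35.6) = 0.03121 K/W
R_concrete block = L/(kA) = 0.165/(0.654×35.6) = 0.007087 K/W
R_total = 0.0383 K/W;  Q = ΔT/R_total = 109/0.0383 = 2846 W
T_interface = T_inner − Q·ΣR(inner→interface) = 136 − 2850×0.03121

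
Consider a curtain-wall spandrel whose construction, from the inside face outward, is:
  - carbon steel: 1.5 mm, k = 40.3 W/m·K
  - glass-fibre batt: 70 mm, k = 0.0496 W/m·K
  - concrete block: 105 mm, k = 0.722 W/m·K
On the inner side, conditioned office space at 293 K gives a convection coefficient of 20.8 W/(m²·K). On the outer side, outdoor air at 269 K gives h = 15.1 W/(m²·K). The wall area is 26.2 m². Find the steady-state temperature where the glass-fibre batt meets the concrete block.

T ≈ 272 K

Series thermal resistances:
R_inner film = 1/(h_i·A) = 1/(20.8×26.2) = 0.001835 K/W
R_carbon steel = L/(kA) = 0.0015/(40.3×26.2) = 1.421×10^-6 K/W
R_glass-fibre batt = L/(kA) = 0.07/(0.0496×26.2) = 0.05387 K/W
R_concrete block = L/(kA) = 0.105/(0.722×26.2) = 0.005551 K/W
R_outer film = 1/(h_o·A) = 1/(15.1×26.2) = 0.002528 K/W
R_total = 0.06378 K/W;  Q = ΔT/R_total = 24/0.06378 = 376.3 W
T_interface = T_inner − Q·ΣR(inner→interface) = 293 − 376×0.0557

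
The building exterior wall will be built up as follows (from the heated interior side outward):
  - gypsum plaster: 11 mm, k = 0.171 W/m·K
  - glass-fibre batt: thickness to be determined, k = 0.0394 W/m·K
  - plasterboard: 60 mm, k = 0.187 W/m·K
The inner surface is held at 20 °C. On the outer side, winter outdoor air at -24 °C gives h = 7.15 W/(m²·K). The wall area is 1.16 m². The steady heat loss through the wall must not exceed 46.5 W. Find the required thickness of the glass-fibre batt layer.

L ≈ 22.6 mm

Thermal resistances in series:
R_gypsum plaster = L/(kA) = 0.011/(0.171×1.16) = 0.05545 K/W
R_plasterboard = L/(kA) = 0.06/(0.187×1.16) = 0.2766 K/W
R_outer film = 1/(h_o·A) = 1/(7.15×1.16) = 0.1206 K/W
Sum of the known resistances R_other = 0.4526 K/W
Required total resistance R_tot = ΔT/Q_allow = 44/46.5 = 0.9462 K/W
R_glass-fibre batt = R_tot − R_other = 0.4936 K/W
L = R·k·A = 0.4936×0.0394×1.16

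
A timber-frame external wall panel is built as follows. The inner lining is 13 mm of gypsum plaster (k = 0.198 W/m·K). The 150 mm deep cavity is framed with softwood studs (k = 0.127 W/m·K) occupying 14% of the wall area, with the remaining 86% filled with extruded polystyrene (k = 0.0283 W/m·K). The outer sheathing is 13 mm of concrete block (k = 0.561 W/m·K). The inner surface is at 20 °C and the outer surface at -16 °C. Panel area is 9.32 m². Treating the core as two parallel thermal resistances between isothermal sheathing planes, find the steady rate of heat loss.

Q ≈ 91.9 W

Sheathing layers in series; stud and cavity paths in parallel between them.
R_inner = 0.013/(0.198×9.32) = 0.007045 K/W
R_stud  = 0.15/(0.127×0.14×9.32) = 0.9052 K/W
R_cav   = 0.15/(0.0283×0.86×9.32) = 0.6613 K/W
1/R_core = 1/R_stud + 1/R_cav → R_core = 0.3821 K/W
R_outer = 0.013/(0.561×9.32) = 0.002486 K/W
R_total = 0.3917 K/W
Q = ΔT/R_total = 36/0.3917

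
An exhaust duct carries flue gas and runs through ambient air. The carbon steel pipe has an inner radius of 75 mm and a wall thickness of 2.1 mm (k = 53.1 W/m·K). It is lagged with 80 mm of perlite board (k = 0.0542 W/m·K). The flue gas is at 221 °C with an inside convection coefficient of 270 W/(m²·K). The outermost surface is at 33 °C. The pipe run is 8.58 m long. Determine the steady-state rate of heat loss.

Q ≈ 769 W

Cylindrical conduction, so R = ln(r₂/r₁)/(2πkL) per layer, in series:
R_inner film = 1/(h_i·2πr₁L) = 1/(270×2π×0.075×8.58) = 9.16×10^-4 K/W
R_carbon steel pipe wall = ln(77.1/75)/(2π×53.1×8.58) = 9.647×10^-6 K/W
R_perlite board = ln(157.1/77.1)/(2π×0.0542×8.58) = 0.2436 K/W
R_total = 0.2445 K/W
Q = ΔT/R_total = 188/0.2445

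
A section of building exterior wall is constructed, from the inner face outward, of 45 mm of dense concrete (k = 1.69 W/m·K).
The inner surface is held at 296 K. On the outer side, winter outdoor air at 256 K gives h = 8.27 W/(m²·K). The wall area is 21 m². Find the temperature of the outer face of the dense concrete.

T ≈ 289 K

Model the wall as resistances in series:
R_dense concrete = L/(kA) = 0.045/(1.69×21) = 0.001268 K/W
R_outer film = 1/(h_o·A) = 1/(8.27×21) = 0.005758 K/W
R_total = 0.007026 K/W;  Q = ΔT/R_total = 40/0.007026 = 5693 W
T_interface = T_inner − Q·ΣR(inner→interface) = 296 − 5690×0.001268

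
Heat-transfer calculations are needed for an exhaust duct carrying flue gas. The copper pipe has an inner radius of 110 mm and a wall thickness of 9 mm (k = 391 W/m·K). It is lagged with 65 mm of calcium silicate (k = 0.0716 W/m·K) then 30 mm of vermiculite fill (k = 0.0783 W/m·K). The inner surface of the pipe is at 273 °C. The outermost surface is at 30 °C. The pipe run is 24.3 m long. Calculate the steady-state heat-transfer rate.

Q ≈ 4630 W

Cylindrical conduction, so R = ln(r₂/r₁)/(2πkL) per layer, in series:
R_copper pipe wall = ln(119/110)/(2π×391×24.3) = 1.317×10^-6 K/W
R_calcium silicate = ln(184/119)/(2π×0.0716×24.3) = 0.03987 K/W
R_vermiculite fill = ln(214/184)/(2π×0.0783×24.3) = 0.01263 K/W
R_total = 0.0525 K/W
Q = ΔT/R_total = 243/0.0525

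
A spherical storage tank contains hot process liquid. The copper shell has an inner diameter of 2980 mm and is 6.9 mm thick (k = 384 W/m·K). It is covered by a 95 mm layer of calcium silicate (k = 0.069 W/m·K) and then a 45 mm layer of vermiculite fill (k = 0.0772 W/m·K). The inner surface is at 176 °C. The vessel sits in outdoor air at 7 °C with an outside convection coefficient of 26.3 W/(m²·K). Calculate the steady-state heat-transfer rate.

Spherical conduction: R = (1/r_in − 1/r_out)/(4πk) per layer; series-sum.
R_copper shell = (1/1.49 − 1/1.4969)/(4π×384) = 6.411×10^-7 K/W
R_calcium silicate = (1/1.4969 − 1/1.5919)/(4π×0.069) = 0.04598 K/W
R_vermiculite fill = (1/1.5919 − 1/1.6369)/(4π×0.0772) = 0.0178 K/W
R_outer film = 1/(h·4πr_o²) = 1/(26.3×4π×1.6369²) = 0.001129 K/W
R_total = 0.06491 K/W
Q = ΔT/R_total = 169/0.06491

Q ≈ 2600 W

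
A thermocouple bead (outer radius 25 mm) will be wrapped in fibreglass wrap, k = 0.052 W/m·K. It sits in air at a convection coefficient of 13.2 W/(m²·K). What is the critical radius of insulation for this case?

r_cr ≈ 7.88 mm

For a sphere r_cr = 2k/h = 2×0.052/13.2
r_cr = 7.88 mm; since the bare radius (25 mm) is above r_cr, any added insulation will reduce heat loss.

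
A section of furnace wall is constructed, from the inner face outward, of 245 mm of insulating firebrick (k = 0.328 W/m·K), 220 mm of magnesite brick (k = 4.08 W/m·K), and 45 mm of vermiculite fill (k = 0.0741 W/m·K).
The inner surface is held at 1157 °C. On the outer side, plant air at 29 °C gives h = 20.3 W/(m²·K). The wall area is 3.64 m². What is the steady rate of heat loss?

Using the resistance-network approach (series):
R_insulating firebrick = L/(kA) = 0.245/(0.328×3.64) = 0.2052 K/W
R_magnesite brick = L/(kA) = 0.22/(4.08×3.64) = 0.01481 K/W
R_vermiculite fill = L/(kA) = 0.045/(0.0741×3.64) = 0.1668 K/W
R_outer film = 1/(h_o·A) = 1/(20.3×3.64) = 0.01353 K/W
R_total = 0.4004 K/W
Q = ΔT / R_total = 1128 / 0.4004

Q ≈ 2820 W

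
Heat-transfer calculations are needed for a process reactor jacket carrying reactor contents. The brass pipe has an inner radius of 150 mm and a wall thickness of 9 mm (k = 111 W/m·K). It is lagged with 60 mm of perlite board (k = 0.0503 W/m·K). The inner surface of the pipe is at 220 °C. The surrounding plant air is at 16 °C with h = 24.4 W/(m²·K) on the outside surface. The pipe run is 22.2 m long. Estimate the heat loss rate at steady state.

Radial resistances (cylindrical: R_cond = ln(r_o/r_i)/(2πkL), R_conv = 1/(h·2πrL)):
R_brass pipe wall = ln(159/150)/(2π×111×22.2) = 3.763×10^-6 K/W
R_perlite board = ln(219/159)/(2π×0.0503×22.2) = 0.04563 K/W
R_outer film = 1/(h_o·2πr_oL) = 1/(24.4×2π×0.219×22.2) = 0.001342 K/W
R_total = 0.04698 K/W
Q = ΔT/R_total = 204/0.04698

Q ≈ 4340 W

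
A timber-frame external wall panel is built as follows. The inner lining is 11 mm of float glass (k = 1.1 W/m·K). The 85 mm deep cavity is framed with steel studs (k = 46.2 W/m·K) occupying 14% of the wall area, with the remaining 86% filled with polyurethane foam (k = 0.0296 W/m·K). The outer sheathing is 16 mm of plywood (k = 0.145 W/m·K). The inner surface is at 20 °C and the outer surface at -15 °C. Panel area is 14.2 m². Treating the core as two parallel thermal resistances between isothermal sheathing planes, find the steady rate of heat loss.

Q ≈ 3720 W

Sheathing layers in series; stud and cavity paths in parallel between them.
R_inner = 0.011/(1.1×14.2) = 7.042×10^-4 K/W
R_stud  = 0.085/(46.2×0.14×14.2) = 9.255×10^-4 K/W
R_cav   = 0.085/(0.0296×0.86×14.2) = 0.2351 K/W
1/R_core = 1/R_stud + 1/R_cav → R_core = 9.218×10^-4 K/W
R_outer = 0.016/(0.145×14.2) = 0.007771 K/W
R_total = 0.009397 K/W
Q = ΔT/R_total = 35/0.009397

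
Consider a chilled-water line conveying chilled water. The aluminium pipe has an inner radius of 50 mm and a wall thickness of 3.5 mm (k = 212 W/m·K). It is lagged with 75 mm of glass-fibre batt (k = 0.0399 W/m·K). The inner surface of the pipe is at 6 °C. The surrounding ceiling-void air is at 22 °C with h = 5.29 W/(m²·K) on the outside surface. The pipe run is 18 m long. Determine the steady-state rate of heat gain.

Q ≈ 77.2 W

Radial resistances (cylindrical: R_cond = ln(r_o/r_i)/(2πkL), R_conv = 1/(h·2πrL)):
R_aluminium pipe wall = ln(53.5/50)/(2π×212×18) = 2.822×10^-6 K/W
R_glass-fibre batt = ln(128.5/53.5)/(2π×0.0399×18) = 0.1942 K/W
R_outer film = 1/(h_o·2πr_oL) = 1/(5.29×2π×0.1285×18) = 0.01301 K/W
R_total = 0.2072 K/W
Q = ΔT/R_total = 16/0.2072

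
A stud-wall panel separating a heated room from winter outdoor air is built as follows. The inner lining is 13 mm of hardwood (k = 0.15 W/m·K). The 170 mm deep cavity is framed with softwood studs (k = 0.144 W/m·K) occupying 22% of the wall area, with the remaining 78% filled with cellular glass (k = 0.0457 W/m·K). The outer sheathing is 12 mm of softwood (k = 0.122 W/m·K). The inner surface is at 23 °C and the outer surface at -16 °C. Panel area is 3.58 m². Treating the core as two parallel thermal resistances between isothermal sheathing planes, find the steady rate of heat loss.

Sheathing layers in series; stud and cavity paths in parallel between them.
R_inner = 0.013/(0.15×3.58) = 0.02421 K/W
R_stud  = 0.17/(0.144×0.22×3.58) = 1.499 K/W
R_cav   = 0.17/(0.0457×0.78×3.58) = 1.332 K/W
1/R_core = 1/R_stud + 1/R_cav → R_core = 0.7053 K/W
R_outer = 0.012/(0.122×3.58) = 0.02748 K/W
R_total = 0.757 K/W
Q = ΔT/R_total = 39/0.757

Q ≈ 51.5 W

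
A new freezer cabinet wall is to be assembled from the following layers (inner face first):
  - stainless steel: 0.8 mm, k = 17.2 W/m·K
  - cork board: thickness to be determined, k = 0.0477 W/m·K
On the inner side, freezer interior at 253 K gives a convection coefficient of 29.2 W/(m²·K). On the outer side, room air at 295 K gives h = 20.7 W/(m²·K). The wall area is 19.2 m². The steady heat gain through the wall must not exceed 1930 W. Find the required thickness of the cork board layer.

Series thermal resistances:
R_inner film = 1/(h_i·A) = 1/(29.2×19.2) = 0.001784 K/W
R_stainless steel = L/(kA) = 0.0008/(17.2×19.2) = 2.422×10^-6 K/W
R_outer film = 1/(h_o·A) = 1/(20.7×19.2) = 0.002516 K/W
Sum of the known resistances R_other = 0.004302 K/W
Required total resistance R_tot = ΔT/Q_allow = 42/1930 = 0.02176 K/W
R_cork board = R_tot − R_other = 0.01746 K/W
L = R·k·A = 0.01746×0.0477×19.2

L ≈ 16 mm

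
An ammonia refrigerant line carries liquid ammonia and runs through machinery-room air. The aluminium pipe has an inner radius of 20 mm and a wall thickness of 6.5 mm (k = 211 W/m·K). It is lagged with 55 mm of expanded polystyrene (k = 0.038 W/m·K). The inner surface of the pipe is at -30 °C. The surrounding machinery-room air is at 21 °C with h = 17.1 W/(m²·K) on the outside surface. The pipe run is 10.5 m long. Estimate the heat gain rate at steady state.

Q ≈ 111 W

Cylindrical conduction, so R = ln(r₂/r₁)/(2πkL) per layer, in series:
R_aluminium pipe wall = ln(26.5/20)/(2π×211×10.5) = 2.022×10^-5 K/W
R_expanded polystyrene = ln(81.5/26.5)/(2π×0.038×10.5) = 0.4481 K/W
R_outer film = 1/(h_o·2πr_oL) = 1/(17.1×2π×0.0815×10.5) = 0.01088 K/W
R_total = 0.459 K/W
Q = ΔT/R_total = 51/0.459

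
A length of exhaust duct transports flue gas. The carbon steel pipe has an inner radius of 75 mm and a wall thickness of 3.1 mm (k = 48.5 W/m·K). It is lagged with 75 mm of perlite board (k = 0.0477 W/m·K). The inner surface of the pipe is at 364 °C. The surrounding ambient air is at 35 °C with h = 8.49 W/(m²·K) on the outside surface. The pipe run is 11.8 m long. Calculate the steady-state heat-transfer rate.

Per-layer cylindrical resistances, series-summed:
R_carbon steel pipe wall = ln(78.1/75)/(2π×48.5×11.8) = 1.126×10^-5 K/W
R_perlite board = ln(153.1/78.1)/(2π×0.0477×11.8) = 0.1903 K/W
R_outer film = 1/(h_o·2πr_oL) = 1/(8.49×2π×0.1531×11.8) = 0.01038 K/W
R_total = 0.2007 K/W
Q = ΔT/R_total = 329/0.2007

Q ≈ 1640 W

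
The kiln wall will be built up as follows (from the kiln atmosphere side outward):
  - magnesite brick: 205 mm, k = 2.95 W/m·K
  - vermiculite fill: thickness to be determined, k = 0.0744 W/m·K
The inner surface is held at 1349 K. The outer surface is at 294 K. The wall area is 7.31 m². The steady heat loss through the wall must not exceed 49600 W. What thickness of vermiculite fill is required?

Treating each layer as a thermal resistance in series:
R_magnesite brick = L/(kA) = 0.205/(2.95×7.31) = 0.009506 K/W
Sum of the known resistances R_other = 0.009506 K/W
Required total resistance R_tot = ΔT/Q_allow = 1055/49600 = 0.02127 K/W
R_vermiculite fill = R_tot − R_other = 0.01176 K/W
L = R·k·A = 0.01176×0.0744×7.31

L ≈ 6.4 mm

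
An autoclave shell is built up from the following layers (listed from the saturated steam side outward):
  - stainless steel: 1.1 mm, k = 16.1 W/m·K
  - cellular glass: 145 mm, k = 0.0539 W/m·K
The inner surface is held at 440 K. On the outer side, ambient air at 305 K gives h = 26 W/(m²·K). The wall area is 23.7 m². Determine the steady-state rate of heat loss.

Q ≈ 1170 W

Thermal resistances in series:
R_stainless steel = L/(kA) = 0.0011/(16.1×23.7) = 2.883×10^-6 K/W
R_cellular glass = L/(kA) = 0.145/(0.0539×23.7) = 0.1135 K/W
R_outer film = 1/(h_o·A) = 1/(26×23.7) = 0.001623 K/W
R_total = 0.1151 K/W
Q = ΔT / R_total = 135 / 0.1151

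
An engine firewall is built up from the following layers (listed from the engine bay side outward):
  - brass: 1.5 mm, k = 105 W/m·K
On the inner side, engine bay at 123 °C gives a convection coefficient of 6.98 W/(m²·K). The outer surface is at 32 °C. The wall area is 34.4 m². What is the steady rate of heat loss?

Q ≈ 21800 W

Series thermal resistances:
R_inner film = 1/(h_i·A) = 1/(6.98×34.4) = 0.004165 K/W
R_brass = L/(kA) = 0.0015/(105×34.4) = 4.153×10^-7 K/W
R_total = 0.004165 K/W
Q = ΔT / R_total = 91 / 0.004165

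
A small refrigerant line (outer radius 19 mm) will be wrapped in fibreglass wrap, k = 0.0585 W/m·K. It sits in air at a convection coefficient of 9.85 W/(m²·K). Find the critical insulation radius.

For a cylinder r_cr = k/h = 0.0585/9.85
r_cr = 5.94 mm; since the bare radius (19 mm) is above r_cr, any added insulation will reduce heat loss.

r_cr ≈ 5.94 mm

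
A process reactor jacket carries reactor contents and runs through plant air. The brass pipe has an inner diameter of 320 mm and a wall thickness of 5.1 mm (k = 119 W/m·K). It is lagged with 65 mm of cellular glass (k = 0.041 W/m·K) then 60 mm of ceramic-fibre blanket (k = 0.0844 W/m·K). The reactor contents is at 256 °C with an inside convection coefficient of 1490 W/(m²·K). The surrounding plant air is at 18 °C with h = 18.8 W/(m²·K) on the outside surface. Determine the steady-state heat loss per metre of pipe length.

Per-layer cylindrical resistances, series-summed:
R_inner film = 1/(h_i·2πr₁L) = 1/(1490×2π×0.16×1) = 6.676×10^-4 K/W
R_brass pipe wall = ln(165.1/160)/(2π×119×1) = 4.197×10^-5 K/W
R_cellular glass = ln(230.1/165.1)/(2π×0.041×1) = 1.289 K/W
R_ceramic-fibre blanket = ln(290.1/230.1)/(2π×0.0844×1) = 0.4369 K/W
R_outer film = 1/(h_o·2πr_oL) = 1/(18.8×2π×0.2901×1) = 0.02918 K/W
R_total = 1.755 K/W
Q = ΔT/R_total = 238/1.755

q′ ≈ 136 W/m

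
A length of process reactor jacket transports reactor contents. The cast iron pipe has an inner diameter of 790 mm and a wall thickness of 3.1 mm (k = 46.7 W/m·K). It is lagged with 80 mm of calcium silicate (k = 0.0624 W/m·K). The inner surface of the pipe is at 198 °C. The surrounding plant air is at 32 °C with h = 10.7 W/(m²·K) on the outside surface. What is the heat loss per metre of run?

Per-layer cylindrical resistances, series-summed:
R_cast iron pipe wall = ln(398.1/395)/(2π×46.7×1) = 2.664×10^-5 K/W
R_calcium silicate = ln(478.1/398.1)/(2π×0.0624×1) = 0.4671 K/W
R_outer film = 1/(h_o·2πr_oL) = 1/(10.7×2π×0.4781×1) = 0.03111 K/W
R_total = 0.4982 K/W
Q = ΔT/R_total = 166/0.4982

q′ ≈ 333 W/m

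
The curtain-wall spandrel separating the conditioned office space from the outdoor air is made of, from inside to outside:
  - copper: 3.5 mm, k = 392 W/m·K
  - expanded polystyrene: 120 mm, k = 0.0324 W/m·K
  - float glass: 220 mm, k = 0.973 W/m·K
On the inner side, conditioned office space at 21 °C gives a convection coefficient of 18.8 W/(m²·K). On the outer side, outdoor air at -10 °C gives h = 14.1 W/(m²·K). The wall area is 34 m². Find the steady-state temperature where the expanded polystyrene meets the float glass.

Series thermal resistances:
R_inner film = 1/(h_i·A) = 1/(18.8×34) = 0.001564 K/W
R_copper = L/(kA) = 0.0035/(392×34) = 2.626×10^-7 K/W
R_expanded polystyrene = L/(kA) = 0.12/(0.0324×34) = 0.1089 K/W
R_float glass = L/(kA) = 0.22/(0.973×34) = 0.00665 K/W
R_outer film = 1/(h_o·A) = 1/(14.1×34) = 0.002086 K/W
R_total = 0.1192 K/W;  Q = ΔT/R_total = 31/0.1192 = 260 W
T_interface = T_inner − Q·ΣR(inner→interface) = 21 − 260×0.1105

T ≈ -7.73 °C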